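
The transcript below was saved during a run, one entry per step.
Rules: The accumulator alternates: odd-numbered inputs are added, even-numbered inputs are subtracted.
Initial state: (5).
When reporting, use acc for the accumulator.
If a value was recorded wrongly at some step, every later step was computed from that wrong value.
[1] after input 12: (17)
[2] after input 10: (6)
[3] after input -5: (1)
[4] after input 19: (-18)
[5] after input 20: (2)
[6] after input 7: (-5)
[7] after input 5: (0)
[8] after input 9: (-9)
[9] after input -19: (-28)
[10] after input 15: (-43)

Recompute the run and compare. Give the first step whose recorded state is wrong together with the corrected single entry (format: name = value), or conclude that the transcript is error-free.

Recomputing the run from the initial state:
step 1: acc = 17
step 2: acc = 7
step 3: acc = 2
step 4: acc = -17
step 5: acc = 3
step 6: acc = -4
step 7: acc = 1
step 8: acc = -8
step 9: acc = -27
step 10: acc = -42
The first disagreement with the transcript is at step 2, where the value should be acc = 7.

step 2, acc = 7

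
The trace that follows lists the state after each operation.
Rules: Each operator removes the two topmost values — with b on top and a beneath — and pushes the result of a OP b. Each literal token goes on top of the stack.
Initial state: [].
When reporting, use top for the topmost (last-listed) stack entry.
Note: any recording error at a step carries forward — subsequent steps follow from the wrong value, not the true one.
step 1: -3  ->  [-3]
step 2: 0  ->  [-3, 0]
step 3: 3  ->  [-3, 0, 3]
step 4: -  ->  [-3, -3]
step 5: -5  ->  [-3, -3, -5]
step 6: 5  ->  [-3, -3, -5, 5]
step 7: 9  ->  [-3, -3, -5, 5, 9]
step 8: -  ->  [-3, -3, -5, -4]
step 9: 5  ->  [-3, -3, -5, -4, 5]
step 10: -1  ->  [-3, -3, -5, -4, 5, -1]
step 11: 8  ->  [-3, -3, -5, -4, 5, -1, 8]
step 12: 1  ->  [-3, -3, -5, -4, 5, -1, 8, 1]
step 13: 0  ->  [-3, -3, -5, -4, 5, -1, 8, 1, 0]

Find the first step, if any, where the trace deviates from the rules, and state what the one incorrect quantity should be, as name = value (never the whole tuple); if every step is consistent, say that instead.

step 1: push -3: top = -3 -> same as recorded
step 2: push 0: top = 0 -> same as recorded
step 3: push 3: top = 3 -> consistent with the trace
step 4: 0 - 3 = -3 -> no discrepancy
step 5: push -5: top = -5 -> matches
step 6: push 5: top = 5 -> verified
step 7: push 9: top = 9 -> verified
step 8: 5 - 9 = -4 -> no discrepancy
step 9: push 5: top = 5 -> checks out
step 10: push -1: top = -1 -> consistent with the trace
step 11: push 8: top = 8 -> agrees with the trace
step 12: push 1: top = 1 -> confirmed correct
step 13: push 0: top = 0 -> no discrepancy
The whole run recomputes cleanly — no discrepancies.

no error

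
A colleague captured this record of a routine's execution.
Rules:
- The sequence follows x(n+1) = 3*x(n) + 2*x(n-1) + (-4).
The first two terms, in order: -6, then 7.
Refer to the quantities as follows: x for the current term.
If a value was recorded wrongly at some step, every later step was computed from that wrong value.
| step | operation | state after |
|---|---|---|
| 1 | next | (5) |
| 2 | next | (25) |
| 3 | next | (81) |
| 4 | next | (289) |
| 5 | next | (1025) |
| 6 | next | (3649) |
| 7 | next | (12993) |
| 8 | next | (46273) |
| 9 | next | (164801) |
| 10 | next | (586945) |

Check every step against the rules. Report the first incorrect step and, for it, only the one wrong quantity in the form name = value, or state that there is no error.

Step 1: x = 3*(7) + (2)*(-6) + (-4) = 5 — matches.
Step 2: x = 3*(5) + (2)*(7) + (-4) = 25 — verified.
Step 3: x = 3*(25) + (2)*(5) + (-4) = 81 — in agreement.
Step 4: x = 3*(81) + (2)*(25) + (-4) = 289 — in agreement.
Step 5: x = 3*(289) + (2)*(81) + (-4) = 1025 — in agreement.
Step 6: x = 3*(1025) + (2)*(289) + (-4) = 3649 — verified.
Step 7: x = 3*(3649) + (2)*(1025) + (-4) = 12993 — no discrepancy.
Step 8: x = 3*(12993) + (2)*(3649) + (-4) = 46273 — in agreement.
Step 9: x = 3*(46273) + (2)*(12993) + (-4) = 164801 — confirmed correct.
Step 10: x = 3*(164801) + (2)*(46273) + (-4) = 586945 — exactly as logged.
No step deviates from the rules.

no error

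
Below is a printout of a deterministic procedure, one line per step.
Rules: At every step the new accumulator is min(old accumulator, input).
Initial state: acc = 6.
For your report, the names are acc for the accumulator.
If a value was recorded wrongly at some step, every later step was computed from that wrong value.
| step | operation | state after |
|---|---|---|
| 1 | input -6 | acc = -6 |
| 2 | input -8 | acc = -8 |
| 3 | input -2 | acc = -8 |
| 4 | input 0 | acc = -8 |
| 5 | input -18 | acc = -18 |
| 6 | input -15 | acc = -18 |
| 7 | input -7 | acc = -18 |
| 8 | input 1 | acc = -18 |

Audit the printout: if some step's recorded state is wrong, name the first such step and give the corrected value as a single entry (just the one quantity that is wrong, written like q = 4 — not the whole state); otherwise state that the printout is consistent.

no error

Recomputing the run from the initial state:
step 1: acc = -6
step 2: acc = -8
step 3: acc = -8
step 4: acc = -8
step 5: acc = -18
step 6: acc = -18
step 7: acc = -18
step 8: acc = -18
This matches the printout at every step.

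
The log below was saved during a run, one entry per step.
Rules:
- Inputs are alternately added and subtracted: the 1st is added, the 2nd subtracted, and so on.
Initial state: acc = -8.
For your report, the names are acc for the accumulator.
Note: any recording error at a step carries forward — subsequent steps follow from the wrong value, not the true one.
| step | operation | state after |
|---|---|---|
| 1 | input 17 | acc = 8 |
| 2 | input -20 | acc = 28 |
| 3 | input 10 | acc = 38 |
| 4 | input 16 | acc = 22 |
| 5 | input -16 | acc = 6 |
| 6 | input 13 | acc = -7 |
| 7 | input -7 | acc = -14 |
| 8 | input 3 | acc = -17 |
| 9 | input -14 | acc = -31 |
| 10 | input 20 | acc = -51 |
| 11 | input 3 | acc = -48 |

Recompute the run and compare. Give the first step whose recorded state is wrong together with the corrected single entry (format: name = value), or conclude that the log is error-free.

step 1, acc = 9

Recomputing the run from the initial state:
step 1: acc = 9
step 2: acc = 29
step 3: acc = 39
step 4: acc = 23
step 5: acc = 7
step 6: acc = -6
step 7: acc = -13
step 8: acc = -16
step 9: acc = -30
step 10: acc = -50
step 11: acc = -47
The first disagreement with the log is at step 1, where the value should be acc = 9.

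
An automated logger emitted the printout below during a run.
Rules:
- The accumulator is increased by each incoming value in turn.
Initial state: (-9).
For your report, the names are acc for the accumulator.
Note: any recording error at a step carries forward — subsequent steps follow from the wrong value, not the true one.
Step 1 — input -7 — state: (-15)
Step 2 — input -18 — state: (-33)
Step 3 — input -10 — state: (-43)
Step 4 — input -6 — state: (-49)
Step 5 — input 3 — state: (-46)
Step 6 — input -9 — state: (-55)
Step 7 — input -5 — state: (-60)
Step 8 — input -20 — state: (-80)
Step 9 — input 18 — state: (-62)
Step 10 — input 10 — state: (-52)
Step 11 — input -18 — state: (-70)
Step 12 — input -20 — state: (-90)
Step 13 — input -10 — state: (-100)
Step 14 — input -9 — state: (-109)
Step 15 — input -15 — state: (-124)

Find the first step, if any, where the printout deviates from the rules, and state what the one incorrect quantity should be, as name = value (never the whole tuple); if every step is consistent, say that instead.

1. acc = -9 + -7 = -16 (first mismatch against the printout)
The earliest wrong entry is at step 1: it should read acc = -16.

step 1, acc = -16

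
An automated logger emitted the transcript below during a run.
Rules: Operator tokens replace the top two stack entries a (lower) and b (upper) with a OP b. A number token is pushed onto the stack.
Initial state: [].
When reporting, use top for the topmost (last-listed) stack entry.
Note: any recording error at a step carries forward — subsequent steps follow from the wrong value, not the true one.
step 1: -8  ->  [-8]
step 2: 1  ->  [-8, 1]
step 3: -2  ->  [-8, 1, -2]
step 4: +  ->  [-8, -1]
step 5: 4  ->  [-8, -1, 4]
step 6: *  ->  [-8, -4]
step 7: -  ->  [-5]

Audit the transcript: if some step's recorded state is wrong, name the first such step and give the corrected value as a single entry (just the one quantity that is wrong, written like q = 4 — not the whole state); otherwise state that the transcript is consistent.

step 7, top = -4

Step 1: push -8: top = -8 — verified.
Step 2: push 1: top = 1 — confirmed correct.
Step 3: push -2: top = -2 — verified.
Step 4: 1 + -2 = -1 — consistent with the transcript.
Step 5: push 4: top = 4 — in agreement.
Step 6: -1 * 4 = -4 — verified.
Step 7: -8 - -4 = -4 — the transcript has a different value.
Step 7 is the first one off; corrected, top = -4.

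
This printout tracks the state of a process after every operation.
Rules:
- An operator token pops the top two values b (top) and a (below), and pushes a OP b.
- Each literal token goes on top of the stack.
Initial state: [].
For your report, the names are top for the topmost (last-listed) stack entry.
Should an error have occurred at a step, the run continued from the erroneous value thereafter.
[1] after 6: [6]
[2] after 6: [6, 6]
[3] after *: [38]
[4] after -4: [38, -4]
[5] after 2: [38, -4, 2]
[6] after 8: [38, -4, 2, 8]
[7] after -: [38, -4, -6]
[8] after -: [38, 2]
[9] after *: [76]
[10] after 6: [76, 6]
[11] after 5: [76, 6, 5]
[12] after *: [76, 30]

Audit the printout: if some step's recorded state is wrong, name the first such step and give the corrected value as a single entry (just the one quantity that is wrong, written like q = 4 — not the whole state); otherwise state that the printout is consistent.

step 3, top = 36

Step 1: push 6: top = 6 — agrees with the printout.
Step 2: push 6: top = 6 — same as recorded.
Step 3: 6 * 6 = 36 — the printout disagrees here.
The audit stops at step 3: the recorded entry is wrong and should be top = 36.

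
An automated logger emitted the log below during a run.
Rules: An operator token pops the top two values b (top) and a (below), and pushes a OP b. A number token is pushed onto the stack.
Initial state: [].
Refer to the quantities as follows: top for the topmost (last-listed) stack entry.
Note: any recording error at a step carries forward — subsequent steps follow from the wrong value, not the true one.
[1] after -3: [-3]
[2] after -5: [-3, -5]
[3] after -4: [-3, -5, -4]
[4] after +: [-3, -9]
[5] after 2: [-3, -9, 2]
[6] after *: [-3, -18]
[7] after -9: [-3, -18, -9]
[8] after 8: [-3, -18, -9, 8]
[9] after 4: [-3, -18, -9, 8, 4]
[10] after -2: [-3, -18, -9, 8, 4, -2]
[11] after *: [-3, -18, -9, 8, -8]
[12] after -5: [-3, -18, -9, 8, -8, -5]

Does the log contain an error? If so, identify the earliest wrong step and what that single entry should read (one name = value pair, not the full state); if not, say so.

no error

Recomputing the run from the initial state:
step 1: [-3]
step 2: [-3, -5]
step 3: [-3, -5, -4]
step 4: [-3, -9]
step 5: [-3, -9, 2]
step 6: [-3, -18]
step 7: [-3, -18, -9]
step 8: [-3, -18, -9, 8]
step 9: [-3, -18, -9, 8, 4]
step 10: [-3, -18, -9, 8, 4, -2]
step 11: [-3, -18, -9, 8, -8]
step 12: [-3, -18, -9, 8, -8, -5]
This matches the log at every step.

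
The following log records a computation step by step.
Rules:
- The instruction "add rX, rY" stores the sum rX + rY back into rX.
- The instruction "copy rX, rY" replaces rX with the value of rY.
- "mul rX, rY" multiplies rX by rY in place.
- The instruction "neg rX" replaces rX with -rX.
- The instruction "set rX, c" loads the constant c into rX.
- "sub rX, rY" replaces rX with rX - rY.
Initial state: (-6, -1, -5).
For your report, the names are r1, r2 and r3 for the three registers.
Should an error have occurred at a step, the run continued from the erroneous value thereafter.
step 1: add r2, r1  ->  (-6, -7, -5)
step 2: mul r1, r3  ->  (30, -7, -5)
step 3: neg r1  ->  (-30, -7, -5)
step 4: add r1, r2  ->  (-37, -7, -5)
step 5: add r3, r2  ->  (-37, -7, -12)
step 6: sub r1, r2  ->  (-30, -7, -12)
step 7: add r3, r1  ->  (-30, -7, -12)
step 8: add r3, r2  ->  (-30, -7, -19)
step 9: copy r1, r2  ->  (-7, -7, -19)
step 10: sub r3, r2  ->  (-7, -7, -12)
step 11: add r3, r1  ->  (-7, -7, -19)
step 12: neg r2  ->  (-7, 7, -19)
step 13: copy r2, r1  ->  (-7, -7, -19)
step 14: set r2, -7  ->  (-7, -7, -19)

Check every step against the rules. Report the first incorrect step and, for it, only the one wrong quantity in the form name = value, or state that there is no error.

step 7, r3 = -42

Recomputing the run from the initial state:
step 1: r1 = -6, r2 = -7, r3 = -5
step 2: r1 = 30, r2 = -7, r3 = -5
step 3: r1 = -30, r2 = -7, r3 = -5
step 4: r1 = -37, r2 = -7, r3 = -5
step 5: r1 = -37, r2 = -7, r3 = -12
step 6: r1 = -30, r2 = -7, r3 = -12
step 7: r1 = -30, r2 = -7, r3 = -42
step 8: r1 = -30, r2 = -7, r3 = -49
step 9: r1 = -7, r2 = -7, r3 = -49
step 10: r1 = -7, r2 = -7, r3 = -42
step 11: r1 = -7, r2 = -7, r3 = -49
step 12: r1 = -7, r2 = 7, r3 = -49
step 13: r1 = -7, r2 = -7, r3 = -49
step 14: r1 = -7, r2 = -7, r3 = -49
The first disagreement with the log is at step 7, where the value should be r3 = -42.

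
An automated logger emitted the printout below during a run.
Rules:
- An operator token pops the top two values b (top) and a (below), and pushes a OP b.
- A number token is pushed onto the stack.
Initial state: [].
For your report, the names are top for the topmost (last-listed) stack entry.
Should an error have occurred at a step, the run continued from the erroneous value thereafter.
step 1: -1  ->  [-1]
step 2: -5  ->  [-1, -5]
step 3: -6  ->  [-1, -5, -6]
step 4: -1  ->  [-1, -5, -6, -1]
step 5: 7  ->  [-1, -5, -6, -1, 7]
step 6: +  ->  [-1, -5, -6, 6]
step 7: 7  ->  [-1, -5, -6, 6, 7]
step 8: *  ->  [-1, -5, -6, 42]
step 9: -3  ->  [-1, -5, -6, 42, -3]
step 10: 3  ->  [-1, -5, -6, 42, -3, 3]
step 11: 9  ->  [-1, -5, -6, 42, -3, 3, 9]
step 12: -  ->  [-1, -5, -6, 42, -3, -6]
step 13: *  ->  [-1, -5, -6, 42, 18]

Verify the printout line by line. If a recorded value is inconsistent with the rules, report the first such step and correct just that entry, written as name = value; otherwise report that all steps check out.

1. push -1: top = -1 (exactly as logged)
2. push -5: top = -5 (agrees with the printout)
3. push -6: top = -6 (matches)
4. push -1: top = -1 (verified)
5. push 7: top = 7 (same as recorded)
6. -1 + 7 = 6 (exactly as logged)
7. push 7: top = 7 (verified)
8. 6 * 7 = 42 (in agreement)
9. push -3: top = -3 (matches)
10. push 3: top = 3 (no discrepancy)
11. push 9: top = 9 (checks out)
12. 3 - 9 = -6 (agrees with the printout)
13. -3 * -6 = 18 (matches)
Nothing is out of place; the run is error-free.

no error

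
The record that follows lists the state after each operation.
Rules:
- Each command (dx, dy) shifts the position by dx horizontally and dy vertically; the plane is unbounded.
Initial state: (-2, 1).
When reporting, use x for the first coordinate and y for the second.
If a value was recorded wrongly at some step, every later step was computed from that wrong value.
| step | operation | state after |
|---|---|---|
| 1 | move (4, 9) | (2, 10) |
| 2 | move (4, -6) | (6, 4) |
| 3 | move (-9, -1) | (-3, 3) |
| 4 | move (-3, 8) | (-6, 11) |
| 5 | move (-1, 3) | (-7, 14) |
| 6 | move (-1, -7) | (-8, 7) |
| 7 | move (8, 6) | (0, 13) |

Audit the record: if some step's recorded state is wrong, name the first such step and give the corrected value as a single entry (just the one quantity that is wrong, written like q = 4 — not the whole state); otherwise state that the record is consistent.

Recomputing the run from the initial state:
step 1: x = 2, y = 10
step 2: x = 6, y = 4
step 3: x = -3, y = 3
step 4: x = -6, y = 11
step 5: x = -7, y = 14
step 6: x = -8, y = 7
step 7: x = 0, y = 13
This matches the record at every step.

no error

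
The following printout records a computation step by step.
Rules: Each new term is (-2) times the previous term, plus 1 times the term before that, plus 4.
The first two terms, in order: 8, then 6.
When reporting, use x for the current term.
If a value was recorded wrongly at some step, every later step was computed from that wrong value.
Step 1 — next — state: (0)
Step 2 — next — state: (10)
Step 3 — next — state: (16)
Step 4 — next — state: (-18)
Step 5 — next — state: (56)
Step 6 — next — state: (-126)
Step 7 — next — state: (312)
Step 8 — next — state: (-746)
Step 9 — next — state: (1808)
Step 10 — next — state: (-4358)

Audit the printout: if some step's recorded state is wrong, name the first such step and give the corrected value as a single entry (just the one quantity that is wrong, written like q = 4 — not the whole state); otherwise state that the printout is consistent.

Step 1: x = -2*(6) + (1)*(8) + (4) = 0 — no discrepancy.
Step 2: x = -2*(0) + (1)*(6) + (4) = 10 — same as recorded.
Step 3: x = -2*(10) + (1)*(0) + (4) = -16 — the printout disagrees here.
Conclusion: step 3 carries the first error; the entry should be x = -16.

step 3, x = -16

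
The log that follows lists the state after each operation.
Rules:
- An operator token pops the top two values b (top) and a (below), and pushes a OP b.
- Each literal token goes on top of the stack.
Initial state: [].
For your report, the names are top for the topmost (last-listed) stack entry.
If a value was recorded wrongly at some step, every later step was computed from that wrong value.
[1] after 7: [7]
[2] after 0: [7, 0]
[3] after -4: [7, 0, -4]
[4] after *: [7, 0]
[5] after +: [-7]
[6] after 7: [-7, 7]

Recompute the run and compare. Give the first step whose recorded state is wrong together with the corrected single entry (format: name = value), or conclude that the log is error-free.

step 5, top = 7

Recomputing the run from the initial state:
step 1: [7]
step 2: [7, 0]
step 3: [7, 0, -4]
step 4: [7, 0]
step 5: [7]
step 6: [7, 7]
The first disagreement with the log is at step 5, where the value should be top = 7.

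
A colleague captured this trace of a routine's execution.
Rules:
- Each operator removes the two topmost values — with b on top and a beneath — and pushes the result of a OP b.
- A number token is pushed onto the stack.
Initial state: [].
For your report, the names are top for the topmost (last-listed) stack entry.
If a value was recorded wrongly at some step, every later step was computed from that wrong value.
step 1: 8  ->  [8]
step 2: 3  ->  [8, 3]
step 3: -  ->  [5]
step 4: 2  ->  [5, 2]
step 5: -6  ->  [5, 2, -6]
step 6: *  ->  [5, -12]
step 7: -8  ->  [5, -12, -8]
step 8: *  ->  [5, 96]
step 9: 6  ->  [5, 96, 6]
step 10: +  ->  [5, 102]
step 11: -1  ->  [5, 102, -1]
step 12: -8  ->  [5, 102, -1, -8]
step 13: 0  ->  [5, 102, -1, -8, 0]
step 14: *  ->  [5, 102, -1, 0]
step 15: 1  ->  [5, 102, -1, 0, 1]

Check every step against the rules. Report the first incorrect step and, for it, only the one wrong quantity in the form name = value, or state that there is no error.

Recomputing the run from the initial state:
step 1: [8]
step 2: [8, 3]
step 3: [5]
step 4: [5, 2]
step 5: [5, 2, -6]
step 6: [5, -12]
step 7: [5, -12, -8]
step 8: [5, 96]
step 9: [5, 96, 6]
step 10: [5, 102]
step 11: [5, 102, -1]
step 12: [5, 102, -1, -8]
step 13: [5, 102, -1, -8, 0]
step 14: [5, 102, -1, 0]
step 15: [5, 102, -1, 0, 1]
This matches the trace at every step.

no error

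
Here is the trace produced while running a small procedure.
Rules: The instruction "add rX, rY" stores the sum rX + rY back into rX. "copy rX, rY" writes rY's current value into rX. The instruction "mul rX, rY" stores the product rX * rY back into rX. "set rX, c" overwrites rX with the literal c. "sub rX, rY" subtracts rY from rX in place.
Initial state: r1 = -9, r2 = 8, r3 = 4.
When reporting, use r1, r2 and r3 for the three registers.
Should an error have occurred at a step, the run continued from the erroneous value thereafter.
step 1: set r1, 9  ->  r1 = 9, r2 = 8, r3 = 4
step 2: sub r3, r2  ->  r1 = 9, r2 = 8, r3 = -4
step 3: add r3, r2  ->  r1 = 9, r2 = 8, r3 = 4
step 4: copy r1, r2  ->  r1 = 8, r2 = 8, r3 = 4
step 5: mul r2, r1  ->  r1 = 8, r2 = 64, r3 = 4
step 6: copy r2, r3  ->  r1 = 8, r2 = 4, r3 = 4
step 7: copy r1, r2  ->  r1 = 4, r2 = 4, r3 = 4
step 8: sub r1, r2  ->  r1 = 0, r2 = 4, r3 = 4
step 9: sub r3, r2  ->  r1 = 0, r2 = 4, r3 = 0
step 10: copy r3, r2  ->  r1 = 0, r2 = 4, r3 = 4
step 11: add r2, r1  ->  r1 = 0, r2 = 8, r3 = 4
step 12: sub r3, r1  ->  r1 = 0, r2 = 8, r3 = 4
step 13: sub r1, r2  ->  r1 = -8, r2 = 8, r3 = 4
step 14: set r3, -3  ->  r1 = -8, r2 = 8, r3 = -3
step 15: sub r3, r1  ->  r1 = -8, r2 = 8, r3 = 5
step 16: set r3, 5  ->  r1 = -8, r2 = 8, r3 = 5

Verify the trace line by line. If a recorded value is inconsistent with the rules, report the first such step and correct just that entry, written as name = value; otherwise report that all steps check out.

step 11, r2 = 4

Step 1: r1 = 9 — agrees with the trace.
Step 2: r3 = 4 - 8 = -4 — consistent with the trace.
Step 3: r3 = -4 + 8 = 4 — consistent with the trace.
Step 4: r1 = 8 — consistent with the trace.
Step 5: r2 = 8 * 8 = 64 — in agreement.
Step 6: r2 = 4 — confirmed correct.
Step 7: r1 = 4 — exactly as logged.
Step 8: r1 = 4 - 4 = 0 — agrees with the trace.
Step 9: r3 = 4 - 4 = 0 — no discrepancy.
Step 10: r3 = 4 — no discrepancy.
Step 11: r2 = 4 + 0 = 4 — the trace disagrees here.
The audit stops at step 11: the recorded entry is wrong and should be r2 = 4.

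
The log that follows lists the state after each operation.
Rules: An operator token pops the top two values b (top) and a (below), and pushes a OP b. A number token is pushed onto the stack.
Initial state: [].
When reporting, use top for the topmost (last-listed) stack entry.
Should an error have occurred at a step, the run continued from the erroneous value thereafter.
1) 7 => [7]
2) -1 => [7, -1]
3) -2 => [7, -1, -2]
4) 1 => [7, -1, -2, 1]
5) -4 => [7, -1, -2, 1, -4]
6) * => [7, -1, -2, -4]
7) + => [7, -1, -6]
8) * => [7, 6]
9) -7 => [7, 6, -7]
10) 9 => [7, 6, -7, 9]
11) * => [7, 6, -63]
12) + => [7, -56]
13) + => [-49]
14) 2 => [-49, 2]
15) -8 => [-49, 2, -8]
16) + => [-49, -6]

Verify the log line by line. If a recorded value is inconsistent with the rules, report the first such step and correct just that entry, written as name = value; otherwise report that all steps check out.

step 12, top = -57

step 1: push 7: top = 7 -> agrees with the log
step 2: push -1: top = -1 -> no discrepancy
step 3: push -2: top = -2 -> no discrepancy
step 4: push 1: top = 1 -> confirmed correct
step 5: push -4: top = -4 -> checks out
step 6: 1 * -4 = -4 -> checks out
step 7: -2 + -4 = -6 -> same as recorded
step 8: -1 * -6 = 6 -> exactly as logged
step 9: push -7: top = -7 -> same as recorded
step 10: push 9: top = 9 -> consistent with the log
step 11: -7 * 9 = -63 -> matches
step 12: 6 + -63 = -57 -> a discrepancy with the log
First deviation found at step 12; the corrected entry is top = -57.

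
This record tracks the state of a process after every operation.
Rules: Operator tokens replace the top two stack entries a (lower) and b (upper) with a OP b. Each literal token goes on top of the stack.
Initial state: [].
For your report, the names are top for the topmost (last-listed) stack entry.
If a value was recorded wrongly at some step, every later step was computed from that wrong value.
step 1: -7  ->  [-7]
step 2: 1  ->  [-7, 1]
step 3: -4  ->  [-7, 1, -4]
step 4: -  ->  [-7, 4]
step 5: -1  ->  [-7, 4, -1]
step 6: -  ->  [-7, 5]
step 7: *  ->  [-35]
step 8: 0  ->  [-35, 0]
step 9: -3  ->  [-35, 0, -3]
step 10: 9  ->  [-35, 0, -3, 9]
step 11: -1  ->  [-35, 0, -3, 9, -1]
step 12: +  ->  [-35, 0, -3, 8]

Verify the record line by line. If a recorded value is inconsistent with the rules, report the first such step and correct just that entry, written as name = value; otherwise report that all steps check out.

step 4, top = 5

step 1: push -7: top = -7 -> verified
step 2: push 1: top = 1 -> checks out
step 3: push -4: top = -4 -> in agreement
step 4: 1 - -4 = 5 -> the record disagrees here
Conclusion: step 4 carries the first error; the entry should be top = 5.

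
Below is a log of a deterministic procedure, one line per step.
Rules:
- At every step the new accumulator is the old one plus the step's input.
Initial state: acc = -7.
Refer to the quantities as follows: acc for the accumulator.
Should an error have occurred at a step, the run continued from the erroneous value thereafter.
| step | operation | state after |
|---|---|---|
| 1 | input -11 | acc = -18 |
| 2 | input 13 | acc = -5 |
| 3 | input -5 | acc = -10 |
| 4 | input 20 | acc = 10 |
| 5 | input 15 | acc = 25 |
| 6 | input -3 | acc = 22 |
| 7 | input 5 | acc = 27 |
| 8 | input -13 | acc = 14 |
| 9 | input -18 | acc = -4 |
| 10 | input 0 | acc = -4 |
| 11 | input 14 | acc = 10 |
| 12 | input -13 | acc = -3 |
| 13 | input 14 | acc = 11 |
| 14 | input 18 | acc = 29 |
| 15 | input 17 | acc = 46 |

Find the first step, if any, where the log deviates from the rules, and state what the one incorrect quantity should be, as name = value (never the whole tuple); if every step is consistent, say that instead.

1. acc = -7 + -11 = -18 (checks out)
2. acc = -18 + 13 = -5 (matches)
3. acc = -5 + -5 = -10 (exactly as logged)
4. acc = -10 + 20 = 10 (in agreement)
5. acc = 10 + 15 = 25 (consistent with the log)
6. acc = 25 + -3 = 22 (consistent with the log)
7. acc = 22 + 5 = 27 (no discrepancy)
8. acc = 27 + -13 = 14 (confirmed correct)
9. acc = 14 + -18 = -4 (agrees with the log)
10. acc = -4 + 0 = -4 (exactly as logged)
11. acc = -4 + 14 = 10 (exactly as logged)
12. acc = 10 + -13 = -3 (same as recorded)
13. acc = -3 + 14 = 11 (no discrepancy)
14. acc = 11 + 18 = 29 (in agreement)
15. acc = 29 + 17 = 46 (same as recorded)
No step deviates from the rules.

no error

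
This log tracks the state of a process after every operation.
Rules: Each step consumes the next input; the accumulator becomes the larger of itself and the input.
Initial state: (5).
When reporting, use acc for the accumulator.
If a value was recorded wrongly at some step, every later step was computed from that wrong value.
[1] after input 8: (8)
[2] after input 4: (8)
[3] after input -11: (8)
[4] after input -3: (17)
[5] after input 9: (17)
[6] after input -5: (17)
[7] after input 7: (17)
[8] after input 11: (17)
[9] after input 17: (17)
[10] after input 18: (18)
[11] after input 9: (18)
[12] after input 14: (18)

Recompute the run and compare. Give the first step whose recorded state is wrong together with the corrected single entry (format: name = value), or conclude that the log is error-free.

Recomputing the run from the initial state:
step 1: acc = 8
step 2: acc = 8
step 3: acc = 8
step 4: acc = 8
step 5: acc = 9
step 6: acc = 9
step 7: acc = 9
step 8: acc = 11
step 9: acc = 17
step 10: acc = 18
step 11: acc = 18
step 12: acc = 18
The first disagreement with the log is at step 4, where the value should be acc = 8.

step 4, acc = 8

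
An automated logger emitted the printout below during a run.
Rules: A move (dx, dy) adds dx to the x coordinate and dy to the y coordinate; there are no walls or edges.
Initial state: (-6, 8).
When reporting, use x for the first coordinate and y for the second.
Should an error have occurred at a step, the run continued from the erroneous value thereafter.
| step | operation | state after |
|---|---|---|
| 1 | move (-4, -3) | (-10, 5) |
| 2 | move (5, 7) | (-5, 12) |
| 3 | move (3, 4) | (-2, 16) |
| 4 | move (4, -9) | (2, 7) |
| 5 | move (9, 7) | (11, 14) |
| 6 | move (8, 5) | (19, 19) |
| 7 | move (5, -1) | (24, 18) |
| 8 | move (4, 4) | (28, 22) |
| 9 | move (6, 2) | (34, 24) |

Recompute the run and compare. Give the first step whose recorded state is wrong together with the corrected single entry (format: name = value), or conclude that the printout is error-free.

no error

Recomputing the run from the initial state:
step 1: x = -10, y = 5
step 2: x = -5, y = 12
step 3: x = -2, y = 16
step 4: x = 2, y = 7
step 5: x = 11, y = 14
step 6: x = 19, y = 19
step 7: x = 24, y = 18
step 8: x = 28, y = 22
step 9: x = 34, y = 24
This matches the printout at every step.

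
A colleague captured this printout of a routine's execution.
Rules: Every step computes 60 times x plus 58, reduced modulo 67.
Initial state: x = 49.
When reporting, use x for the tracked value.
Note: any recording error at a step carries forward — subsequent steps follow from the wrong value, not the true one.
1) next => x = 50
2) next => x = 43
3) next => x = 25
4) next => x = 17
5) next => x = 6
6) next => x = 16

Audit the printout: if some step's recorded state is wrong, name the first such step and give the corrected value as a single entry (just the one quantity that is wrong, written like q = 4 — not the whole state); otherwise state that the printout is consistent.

no error

step 1: x = (60*49 + 58) mod 67 = 50 -> exactly as logged
step 2: x = (60*50 + 58) mod 67 = 43 -> checks out
step 3: x = (60*43 + 58) mod 67 = 25 -> verified
step 4: x = (60*25 + 58) mod 67 = 17 -> checks out
step 5: x = (60*17 + 58) mod 67 = 6 -> same as recorded
step 6: x = (60*6 + 58) mod 67 = 16 -> no discrepancy
Each recorded entry agrees with the recomputation.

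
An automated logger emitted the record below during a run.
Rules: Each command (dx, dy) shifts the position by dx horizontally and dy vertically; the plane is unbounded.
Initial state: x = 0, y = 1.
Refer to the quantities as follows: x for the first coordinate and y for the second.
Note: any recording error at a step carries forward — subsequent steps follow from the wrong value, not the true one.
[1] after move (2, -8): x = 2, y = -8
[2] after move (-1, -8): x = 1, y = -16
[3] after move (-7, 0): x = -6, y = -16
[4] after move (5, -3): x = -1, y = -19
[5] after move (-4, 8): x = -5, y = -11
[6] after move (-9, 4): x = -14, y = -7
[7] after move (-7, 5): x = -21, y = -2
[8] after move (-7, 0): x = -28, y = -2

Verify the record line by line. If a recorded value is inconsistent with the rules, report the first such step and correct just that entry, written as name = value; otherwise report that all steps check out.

step 1: x = 0 + (2) = 2, y = 1 + (-8) = -7 -> not what was recorded
That makes step 1 the first incorrect line — y = -7 is what it should show.

step 1, y = -7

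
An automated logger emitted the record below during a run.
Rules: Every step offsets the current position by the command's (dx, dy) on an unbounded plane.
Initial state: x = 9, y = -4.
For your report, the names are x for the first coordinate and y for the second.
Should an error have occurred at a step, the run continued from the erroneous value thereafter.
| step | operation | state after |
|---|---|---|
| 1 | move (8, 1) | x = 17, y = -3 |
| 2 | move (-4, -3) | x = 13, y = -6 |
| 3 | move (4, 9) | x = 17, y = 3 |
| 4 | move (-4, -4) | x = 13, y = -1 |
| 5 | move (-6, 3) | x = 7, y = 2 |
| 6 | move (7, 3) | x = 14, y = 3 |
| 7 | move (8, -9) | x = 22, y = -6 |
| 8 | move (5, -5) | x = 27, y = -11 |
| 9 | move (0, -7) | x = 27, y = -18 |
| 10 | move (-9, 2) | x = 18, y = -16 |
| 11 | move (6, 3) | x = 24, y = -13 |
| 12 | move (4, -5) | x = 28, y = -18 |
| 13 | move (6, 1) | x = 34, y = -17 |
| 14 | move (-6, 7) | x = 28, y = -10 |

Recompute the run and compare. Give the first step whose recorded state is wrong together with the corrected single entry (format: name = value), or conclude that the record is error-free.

step 6, y = 5

Step 1: x = 9 + (8) = 17, y = -4 + (1) = -3 — agrees with the record.
Step 2: x = 17 + (-4) = 13, y = -3 + (-3) = -6 — checks out.
Step 3: x = 13 + (4) = 17, y = -6 + (9) = 3 — checks out.
Step 4: x = 17 + (-4) = 13, y = 3 + (-4) = -1 — exactly as logged.
Step 5: x = 13 + (-6) = 7, y = -1 + (3) = 2 — consistent with the record.
Step 6: x = 7 + (7) = 14, y = 2 + (3) = 5 — the record has a different value.
Step 6 is the first one off; corrected, y = 5.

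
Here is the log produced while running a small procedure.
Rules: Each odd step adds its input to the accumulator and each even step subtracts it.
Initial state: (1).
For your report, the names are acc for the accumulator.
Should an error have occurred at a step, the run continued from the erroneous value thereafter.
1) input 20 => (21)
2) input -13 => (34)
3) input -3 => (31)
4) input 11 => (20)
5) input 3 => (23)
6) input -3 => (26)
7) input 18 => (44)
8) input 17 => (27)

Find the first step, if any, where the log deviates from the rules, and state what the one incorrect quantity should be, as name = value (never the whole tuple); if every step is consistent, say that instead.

no error

step 1: acc = 1 + 20 = 21 -> exactly as logged
step 2: acc = 21 - -13 = 34 -> matches
step 3: acc = 34 + -3 = 31 -> in agreement
step 4: acc = 31 - 11 = 20 -> consistent with the log
step 5: acc = 20 + 3 = 23 -> agrees with the log
step 6: acc = 23 - -3 = 26 -> matches
step 7: acc = 26 + 18 = 44 -> matches
step 8: acc = 44 - 17 = 27 -> in agreement
The whole run recomputes cleanly — no discrepancies.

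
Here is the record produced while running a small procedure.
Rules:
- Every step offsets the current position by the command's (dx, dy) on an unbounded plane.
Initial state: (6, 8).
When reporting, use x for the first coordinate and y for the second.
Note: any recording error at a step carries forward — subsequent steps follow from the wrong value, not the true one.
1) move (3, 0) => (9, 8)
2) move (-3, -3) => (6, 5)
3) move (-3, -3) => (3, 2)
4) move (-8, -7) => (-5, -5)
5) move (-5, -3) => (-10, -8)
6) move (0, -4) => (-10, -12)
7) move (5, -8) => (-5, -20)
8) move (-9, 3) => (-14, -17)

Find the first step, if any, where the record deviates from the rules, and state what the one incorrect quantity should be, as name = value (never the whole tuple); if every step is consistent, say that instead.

1. x = 6 + (3) = 9, y = 8 + (0) = 8 (agrees with the record)
2. x = 9 + (-3) = 6, y = 8 + (-3) = 5 (agrees with the record)
3. x = 6 + (-3) = 3, y = 5 + (-3) = 2 (no discrepancy)
4. x = 3 + (-8) = -5, y = 2 + (-7) = -5 (exactly as logged)
5. x = -5 + (-5) = -10, y = -5 + (-3) = -8 (consistent with the record)
6. x = -10 + (0) = -10, y = -8 + (-4) = -12 (verified)
7. x = -10 + (5) = -5, y = -12 + (-8) = -20 (verified)
8. x = -5 + (-9) = -14, y = -20 + (3) = -17 (checks out)
The whole run recomputes cleanly — no discrepancies.

no error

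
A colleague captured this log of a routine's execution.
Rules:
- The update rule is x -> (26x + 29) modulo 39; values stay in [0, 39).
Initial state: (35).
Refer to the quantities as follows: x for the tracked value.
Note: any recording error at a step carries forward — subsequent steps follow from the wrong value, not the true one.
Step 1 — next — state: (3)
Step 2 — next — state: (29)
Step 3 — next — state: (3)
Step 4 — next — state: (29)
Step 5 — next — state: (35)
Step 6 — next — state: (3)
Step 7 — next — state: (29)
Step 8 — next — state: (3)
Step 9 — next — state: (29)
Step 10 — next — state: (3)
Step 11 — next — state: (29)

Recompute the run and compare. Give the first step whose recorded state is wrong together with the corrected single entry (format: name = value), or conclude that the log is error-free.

step 5, x = 3

Recomputing the run from the initial state:
step 1: x = 3
step 2: x = 29
step 3: x = 3
step 4: x = 29
step 5: x = 3
step 6: x = 29
step 7: x = 3
step 8: x = 29
step 9: x = 3
step 10: x = 29
step 11: x = 3
The first disagreement with the log is at step 5, where the value should be x = 3.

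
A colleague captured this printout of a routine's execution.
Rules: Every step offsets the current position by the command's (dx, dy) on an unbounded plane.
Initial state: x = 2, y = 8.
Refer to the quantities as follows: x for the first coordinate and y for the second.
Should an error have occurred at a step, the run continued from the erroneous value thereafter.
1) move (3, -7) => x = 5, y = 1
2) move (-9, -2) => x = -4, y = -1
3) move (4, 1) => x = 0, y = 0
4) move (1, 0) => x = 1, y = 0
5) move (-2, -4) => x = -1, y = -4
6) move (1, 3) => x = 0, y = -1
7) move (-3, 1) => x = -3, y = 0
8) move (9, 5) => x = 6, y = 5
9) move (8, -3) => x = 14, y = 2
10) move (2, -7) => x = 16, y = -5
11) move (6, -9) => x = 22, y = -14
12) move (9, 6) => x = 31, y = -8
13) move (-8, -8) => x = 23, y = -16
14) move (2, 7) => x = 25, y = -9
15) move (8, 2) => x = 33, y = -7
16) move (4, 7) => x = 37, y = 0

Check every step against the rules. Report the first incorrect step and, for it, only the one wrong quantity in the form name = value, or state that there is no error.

1. x = 2 + (3) = 5, y = 8 + (-7) = 1 (no discrepancy)
2. x = 5 + (-9) = -4, y = 1 + (-2) = -1 (agrees with the printout)
3. x = -4 + (4) = 0, y = -1 + (1) = 0 (confirmed correct)
4. x = 0 + (1) = 1, y = 0 + (0) = 0 (exactly as logged)
5. x = 1 + (-2) = -1, y = 0 + (-4) = -4 (exactly as logged)
6. x = -1 + (1) = 0, y = -4 + (3) = -1 (exactly as logged)
7. x = 0 + (-3) = -3, y = -1 + (1) = 0 (same as recorded)
8. x = -3 + (9) = 6, y = 0 + (5) = 5 (no discrepancy)
9. x = 6 + (8) = 14, y = 5 + (-3) = 2 (no discrepancy)
10. x = 14 + (2) = 16, y = 2 + (-7) = -5 (agrees with the printout)
11. x = 16 + (6) = 22, y = -5 + (-9) = -14 (checks out)
12. x = 22 + (9) = 31, y = -14 + (6) = -8 (no discrepancy)
13. x = 31 + (-8) = 23, y = -8 + (-8) = -16 (confirmed correct)
14. x = 23 + (2) = 25, y = -16 + (7) = -9 (checks out)
15. x = 25 + (8) = 33, y = -9 + (2) = -7 (checks out)
16. x = 33 + (4) = 37, y = -7 + (7) = 0 (exactly as logged)
All entries verified; no error found.

no error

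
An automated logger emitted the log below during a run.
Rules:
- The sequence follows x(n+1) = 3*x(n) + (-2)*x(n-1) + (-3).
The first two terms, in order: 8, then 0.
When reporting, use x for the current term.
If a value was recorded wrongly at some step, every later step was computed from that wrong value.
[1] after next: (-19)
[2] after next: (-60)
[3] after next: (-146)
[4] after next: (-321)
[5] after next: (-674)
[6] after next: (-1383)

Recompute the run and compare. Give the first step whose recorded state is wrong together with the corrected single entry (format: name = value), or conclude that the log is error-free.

step 3, x = -145

Recomputing the run from the initial state:
step 1: x = -19
step 2: x = -60
step 3: x = -145
step 4: x = -318
step 5: x = -667
step 6: x = -1368
The first disagreement with the log is at step 3, where the value should be x = -145.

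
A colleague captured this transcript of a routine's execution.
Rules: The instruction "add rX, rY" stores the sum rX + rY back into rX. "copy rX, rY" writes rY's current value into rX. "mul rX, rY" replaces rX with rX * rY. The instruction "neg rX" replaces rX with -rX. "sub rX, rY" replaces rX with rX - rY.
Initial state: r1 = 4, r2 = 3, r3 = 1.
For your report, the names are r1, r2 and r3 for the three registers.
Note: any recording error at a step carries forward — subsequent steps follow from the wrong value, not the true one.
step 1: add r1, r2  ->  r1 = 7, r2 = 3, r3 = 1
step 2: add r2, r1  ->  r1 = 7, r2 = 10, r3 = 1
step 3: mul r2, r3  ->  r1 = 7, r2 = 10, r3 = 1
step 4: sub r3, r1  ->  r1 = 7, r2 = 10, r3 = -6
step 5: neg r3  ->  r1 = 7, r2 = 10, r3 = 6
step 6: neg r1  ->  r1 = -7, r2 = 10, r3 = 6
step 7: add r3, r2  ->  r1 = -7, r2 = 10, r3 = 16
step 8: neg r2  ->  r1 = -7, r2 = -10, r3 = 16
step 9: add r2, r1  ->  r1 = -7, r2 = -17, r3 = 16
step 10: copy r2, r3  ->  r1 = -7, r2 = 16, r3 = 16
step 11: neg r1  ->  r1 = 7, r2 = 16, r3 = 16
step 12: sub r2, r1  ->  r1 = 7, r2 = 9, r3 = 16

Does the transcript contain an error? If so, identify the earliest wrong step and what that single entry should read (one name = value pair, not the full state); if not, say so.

no error

1. r1 = 4 + 3 = 7 (verified)
2. r2 = 3 + 7 = 10 (agrees with the transcript)
3. r2 = 10 * 1 = 10 (agrees with the transcript)
4. r3 = 1 - 7 = -6 (matches)
5. r3 = -(-6) = 6 (no discrepancy)
6. r1 = -(7) = -7 (checks out)
7. r3 = 6 + 10 = 16 (checks out)
8. r2 = -(10) = -10 (agrees with the transcript)
9. r2 = -10 + -7 = -17 (in agreement)
10. r2 = 16 (agrees with the transcript)
11. r1 = -(-7) = 7 (confirmed correct)
12. r2 = 16 - 7 = 9 (checks out)
The recomputation confirms every line.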